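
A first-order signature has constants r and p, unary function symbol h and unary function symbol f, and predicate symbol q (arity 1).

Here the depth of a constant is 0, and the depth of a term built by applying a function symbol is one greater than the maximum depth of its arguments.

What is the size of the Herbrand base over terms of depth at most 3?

30

First count ground terms of depth ≤ 3.
If N_k denotes the number of depth-≤k ground terms, the 2 constants give N_0 = 2, and each function symbol of arity r contributes N_{k-1}^r new terms at level k: N_k = 2 + N_{k-1} + N_{k-1}.
N_0 = 2
N_1 = 2 + 2 + 2 = 6
N_2 = 2 + 6 + 6 = 14
N_3 = 2 + 14 + 14 = 30
So |H| = 30.
A ground atom is a predicate applied to a tuple of terms from H, so the count is the sum over predicates of |H|^arity:
  q: 30
Total ground atoms: 30.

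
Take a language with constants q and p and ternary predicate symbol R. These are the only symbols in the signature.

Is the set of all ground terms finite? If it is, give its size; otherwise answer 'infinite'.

There are no function symbols, so every ground term is one of the 2 constants.
The Herbrand universe is {q, p}, which is finite with 2 elements.

2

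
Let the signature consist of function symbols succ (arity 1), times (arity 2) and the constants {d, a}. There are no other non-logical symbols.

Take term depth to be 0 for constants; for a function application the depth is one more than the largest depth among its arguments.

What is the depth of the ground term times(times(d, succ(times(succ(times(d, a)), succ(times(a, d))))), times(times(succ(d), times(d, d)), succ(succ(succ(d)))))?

depth(times(d, a)) = 1 + max(0, 0) = 1
depth(succ(times(d, a))) = 1 + depth(times(d, a)) = 1 + 1 = 2
depth(times(a, d)) = 1 + max(0, 0) = 1
depth(succ(times(a, d))) = 1 + depth(times(a, d)) = 1 + 1 = 2
depth(times(succ(times(d, a)), succ(times(a, d)))) = 1 + max(2, 2) = 3
depth(succ(times(succ(times(d, a)), succ(times(a, d))))) = 1 + depth(times(succ(times(d, a)), succ(times(a, d)))) = 1 + 3 = 4
depth(times(d, succ(times(succ(times(d, a)), succ(times(a, d)))))) = 1 + max(0, 4) = 5
depth(succ(d)) = 1 + depth(d) = 1 + 0 = 1
depth(times(d, d)) = 1 + max(0, 0) = 1
depth(times(succ(d), times(d, d))) = 1 + max(1, 1) = 2
depth(succ(succ(d))) = 1 + depth(succ(d)) = 1 + 1 = 2
depth(succ(succ(succ(d)))) = 1 + depth(succ(succ(d))) = 1 + 2 = 3
depth(times(times(succ(d), times(d, d)), succ(succ(succ(d))))) = 1 + max(2, 3) = 4
depth(times(times(d, succ(times(succ(times(d, a)), succ(times(a, d))))), times(times(succ(d), times(d, d)), succ(succ(succ(d)))))) = 1 + max(5, 4) = 6

6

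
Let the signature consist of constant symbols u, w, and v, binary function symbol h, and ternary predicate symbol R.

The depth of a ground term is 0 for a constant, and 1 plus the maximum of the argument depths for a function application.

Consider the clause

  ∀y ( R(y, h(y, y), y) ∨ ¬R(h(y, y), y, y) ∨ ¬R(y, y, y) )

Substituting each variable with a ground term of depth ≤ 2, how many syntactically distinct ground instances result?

147

Ground terms of depth ≤ 2:
  Let N_k count ground terms of depth at most k. Each non-constant term of depth ≤ k is some function symbol applied to depth-≤(k−1) arguments, giving N_k = 3 + N_{k-1}^2.
  N_0 = 3
  N_1 = 3 + 3^2 = 12
  N_2 = 3 + 12^2 = 147
So there are 147 ground terms available for substitution.
There is 1 variable to instantiate (y),  occurring in at least one literal, so different choices give different ground instances.
Number of ground instances = 147.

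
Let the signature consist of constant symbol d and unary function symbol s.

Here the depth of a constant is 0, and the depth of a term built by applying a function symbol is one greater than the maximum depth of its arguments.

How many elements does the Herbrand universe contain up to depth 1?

2

Write N_k for the number of ground terms of depth ≤ k. A term of depth ≤ k is either a constant or a function symbol applied to arguments of depth ≤ k−1, so N_k = 1 + N_{k-1}.
N_0 = 1
N_1 = 1 + 1 = 2
Explicitly: d, s(d).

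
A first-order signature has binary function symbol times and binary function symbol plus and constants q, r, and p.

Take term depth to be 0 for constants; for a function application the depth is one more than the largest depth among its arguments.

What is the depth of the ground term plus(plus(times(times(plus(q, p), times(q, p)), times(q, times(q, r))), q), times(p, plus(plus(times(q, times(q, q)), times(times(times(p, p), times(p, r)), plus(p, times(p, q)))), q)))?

depth(plus(q, p)) = 1 + max(0, 0) = 1
depth(times(q, p)) = 1 + max(0, 0) = 1
depth(times(plus(q, p), times(q, p))) = 1 + max(1, 1) = 2
depth(times(q, r)) = 1 + max(0, 0) = 1
depth(times(q, times(q, r))) = 1 + max(0, 1) = 2
depth(times(times(plus(q, p), times(q, p)), times(q, times(q, r)))) = 1 + max(2, 2) = 3
depth(plus(times(times(plus(q, p), times(q, p)), times(q, times(q, r))), q)) = 1 + max(3, 0) = 4
depth(times(q, q)) = 1 + max(0, 0) = 1
depth(times(q, times(q, q))) = 1 + max(0, 1) = 2
depth(times(p, p)) = 1 + max(0, 0) = 1
depth(times(p, r)) = 1 + max(0, 0) = 1
depth(times(times(p, p), times(p, r))) = 1 + max(1, 1) = 2
depth(times(p, q)) = 1 + max(0, 0) = 1
depth(plus(p, times(p, q))) = 1 + max(0, 1) = 2
depth(times(times(times(p, p), times(p, r)), plus(p, times(p, q)))) = 1 + max(2, 2) = 3
depth(plus(times(q, times(q, q)), times(times(times(p, p), times(p, r)), plus(p, times(p, q))))) = 1 + max(2, 3) = 4
depth(plus(plus(times(q, times(q, q)), times(times(times(p, p), times(p, r)), plus(p, times(p, q)))), q)) = 1 + max(4, 0) = 5
depth(times(p, plus(plus(times(q, times(q, q)), times(times(times(p, p), times(p, r)), plus(p, times(p, q)))), q))) = 1 + max(0, 5) = 6
depth(plus(plus(times(times(plus(q, p), times(q, p)), times(q, times(q, r))), q), times(p, plus(plus(times(q, times(q, q)), times(times(times(p, p), times(p, r)), plus(p, times(p, q)))), q)))) = 1 + max(4, 6) = 7

7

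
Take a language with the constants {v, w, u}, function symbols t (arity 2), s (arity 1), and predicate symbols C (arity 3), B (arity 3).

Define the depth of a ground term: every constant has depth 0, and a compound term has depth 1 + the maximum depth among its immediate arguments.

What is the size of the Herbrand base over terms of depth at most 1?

First count ground terms of depth ≤ 1.
Write N_k for the number of ground terms of depth ≤ k. A term of depth ≤ k is either a constant or a function symbol applied to arguments of depth ≤ k−1, so N_k = 3 + N_{k-1}^2 + N_{k-1}.
N_0 = 3
N_1 = 3 + 3^2 + 3 = 15
So |H| = 15.
Each predicate of arity r yields |H|^r ground atoms (one per choice of an r-tuple from H):
  C: 15^3 = 3375;  B: 15^3 = 3375
Total ground atoms: 3375 + 3375 = 6750.

6750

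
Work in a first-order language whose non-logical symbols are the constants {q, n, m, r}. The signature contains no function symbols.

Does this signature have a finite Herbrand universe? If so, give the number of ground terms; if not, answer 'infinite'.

4

There are no function symbols, so every ground term is one of the 4 constants.
The Herbrand universe is {q, n, m, r}, which is finite with 4 elements.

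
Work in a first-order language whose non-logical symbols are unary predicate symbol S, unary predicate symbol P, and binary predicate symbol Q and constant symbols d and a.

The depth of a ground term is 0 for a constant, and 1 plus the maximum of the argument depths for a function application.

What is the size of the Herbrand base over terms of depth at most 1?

First count ground terms of depth ≤ 1.
With no function symbols every ground term is a constant, so there are exactly 2 ground terms at every depth bound.
N_0 = 2
N_1 = 2
So |H| = 2.
For each predicate symbol, the number of ground atoms is |H| raised to its arity; summing:
  S: 2;  P: 2;  Q: 2^2 = 4
Total ground atoms: 2 + 2 + 4 = 8.

8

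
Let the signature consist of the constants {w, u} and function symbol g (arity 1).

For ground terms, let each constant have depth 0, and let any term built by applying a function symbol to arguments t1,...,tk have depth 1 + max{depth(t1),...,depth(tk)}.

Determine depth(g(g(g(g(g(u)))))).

depth(g(u)) = 1 + depth(u) = 1 + 0 = 1
depth(g(g(u))) = 1 + depth(g(u)) = 1 + 1 = 2
depth(g(g(g(u)))) = 1 + depth(g(g(u))) = 1 + 2 = 3
depth(g(g(g(g(u))))) = 1 + depth(g(g(g(u)))) = 1 + 3 = 4
depth(g(g(g(g(g(u)))))) = 1 + depth(g(g(g(g(u))))) = 1 + 4 = 5

5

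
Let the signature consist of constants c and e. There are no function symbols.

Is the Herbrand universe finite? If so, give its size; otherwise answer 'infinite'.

2

There are no function symbols, so every ground term is one of the 2 constants.
The Herbrand universe is {c, e}, which is finite with 2 elements.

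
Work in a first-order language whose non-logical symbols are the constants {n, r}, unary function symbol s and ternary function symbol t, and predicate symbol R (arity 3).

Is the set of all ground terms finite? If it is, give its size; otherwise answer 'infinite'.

infinite

The signature has at least one function symbol (s, arity 1) and at least one constant (n).
Iterating s gives infinitely many distinct ground terms: n, s(n), s(s(n)), ...
So the Herbrand universe is infinite.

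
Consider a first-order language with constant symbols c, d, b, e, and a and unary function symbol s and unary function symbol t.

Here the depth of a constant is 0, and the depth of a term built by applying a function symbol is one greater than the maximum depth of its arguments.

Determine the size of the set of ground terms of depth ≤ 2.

Let N_k count ground terms of depth at most k. Each non-constant term of depth ≤ k is some function symbol applied to depth-≤(k−1) arguments, giving N_k = 5 + N_{k-1} + N_{k-1}.
N_0 = 5
N_1 = 5 + 5 + 5 = 15
N_2 = 5 + 15 + 15 = 35

35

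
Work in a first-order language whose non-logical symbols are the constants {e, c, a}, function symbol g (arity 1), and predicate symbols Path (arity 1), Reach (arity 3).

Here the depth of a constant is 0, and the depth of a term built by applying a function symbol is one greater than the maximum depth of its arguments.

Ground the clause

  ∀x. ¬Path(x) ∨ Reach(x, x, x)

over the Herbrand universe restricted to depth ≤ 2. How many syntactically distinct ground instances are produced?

Ground terms of depth ≤ 2:
  Count level by level. With function symbols g/1, the terms of depth ≤ k are the 3 constants together with each function applied to depth-≤(k−1) tuples, so N_k = 3 + N_{k-1}.
  N_0 = 3
  N_1 = 3 + 3 = 6
  N_2 = 3 + 6 = 9
  Explicitly: e, c, a, g(e), g(c), g(a), g(g(e)), g(g(c)), g(g(a)).
So there are 9 ground terms available for substitution.
The variable x ranges independently over the available ground terms, and distinct assignments produce distinct instances.
Number of ground instances = 9.

9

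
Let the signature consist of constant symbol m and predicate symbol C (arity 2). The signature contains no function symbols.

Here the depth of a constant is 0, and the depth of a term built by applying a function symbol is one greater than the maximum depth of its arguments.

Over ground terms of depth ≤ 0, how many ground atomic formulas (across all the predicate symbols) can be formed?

First count ground terms of depth ≤ 0.
With no function symbols every ground term is a constant, so there is exactly 1 ground term at every depth bound.
N_0 = 1
So |H| = 1.
For each predicate symbol, the number of ground atoms is |H| raised to its arity; summing:
  C: 1^2 = 1
Total ground atoms: 1.

1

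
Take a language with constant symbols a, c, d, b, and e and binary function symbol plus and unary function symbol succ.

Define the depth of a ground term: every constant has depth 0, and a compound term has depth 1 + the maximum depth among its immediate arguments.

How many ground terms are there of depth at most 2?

If N_k denotes the number of depth-≤k ground terms, the 5 constants give N_0 = 5, and each function symbol of arity r contributes N_{k-1}^r new terms at level k: N_k = 5 + N_{k-1}^2 + N_{k-1}.
N_0 = 5
N_1 = 5 + 5^2 + 5 = 35
N_2 = 5 + 35^2 + 35 = 1265

1265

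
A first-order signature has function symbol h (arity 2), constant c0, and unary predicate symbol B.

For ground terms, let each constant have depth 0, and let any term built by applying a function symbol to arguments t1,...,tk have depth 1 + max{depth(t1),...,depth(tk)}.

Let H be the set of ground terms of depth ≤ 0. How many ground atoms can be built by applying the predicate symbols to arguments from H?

First count ground terms of depth ≤ 0.
Let N_k count ground terms of depth at most k. Each non-constant term of depth ≤ k is some function symbol applied to depth-≤(k−1) arguments, giving N_k = 1 + N_{k-1}^2.
N_0 = 1
So |H| = 1.
For each predicate symbol, the number of ground atoms is |H| raised to its arity; summing:
  B: 1
Total ground atoms: 1.

1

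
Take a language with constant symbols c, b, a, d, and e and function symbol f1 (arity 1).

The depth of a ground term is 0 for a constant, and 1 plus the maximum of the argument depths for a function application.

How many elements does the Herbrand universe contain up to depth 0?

If N_k denotes the number of depth-≤k ground terms, the 5 constants give N_0 = 5, and each function symbol of arity r contributes N_{k-1}^r new terms at level k: N_k = 5 + N_{k-1}.
N_0 = 5
Explicitly: c, b, a, d, e.

5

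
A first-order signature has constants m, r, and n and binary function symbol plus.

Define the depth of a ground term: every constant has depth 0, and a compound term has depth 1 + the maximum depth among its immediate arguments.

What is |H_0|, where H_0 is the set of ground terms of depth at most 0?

3

Let N_k count ground terms of depth at most k. Each non-constant term of depth ≤ k is some function symbol applied to depth-≤(k−1) arguments, giving N_k = 3 + N_{k-1}^2.
N_0 = 3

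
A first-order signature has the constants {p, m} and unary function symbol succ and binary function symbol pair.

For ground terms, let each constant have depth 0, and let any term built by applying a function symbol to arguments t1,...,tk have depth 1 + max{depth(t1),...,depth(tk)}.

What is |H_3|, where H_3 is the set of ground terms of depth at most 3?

5552

Let N_k = |{terms of depth ≤ k}|. Then N_0 = 2 and N_k = 2 + N_{k-1} + N_{k-1}^2 for k ≥ 1 (one summand per function symbol, arity giving the exponent).
N_0 = 2
N_1 = 2 + 2 + 2^2 = 8
N_2 = 2 + 8 + 8^2 = 74
N_3 = 2 + 74 + 74^2 = 5552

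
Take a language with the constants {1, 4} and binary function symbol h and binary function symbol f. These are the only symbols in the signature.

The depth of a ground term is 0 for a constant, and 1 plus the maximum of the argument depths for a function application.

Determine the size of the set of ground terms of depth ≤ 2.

202

If N_k denotes the number of depth-≤k ground terms, the 2 constants give N_0 = 2, and each function symbol of arity r contributes N_{k-1}^r new terms at level k: N_k = 2 + N_{k-1}^2 + N_{k-1}^2.
N_0 = 2
N_1 = 2 + 2^2 + 2^2 = 10
N_2 = 2 + 10^2 + 10^2 = 202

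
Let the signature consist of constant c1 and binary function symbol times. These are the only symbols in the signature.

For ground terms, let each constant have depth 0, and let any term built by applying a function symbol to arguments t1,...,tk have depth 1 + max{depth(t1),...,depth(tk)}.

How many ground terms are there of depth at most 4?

677

If N_k denotes the number of depth-≤k ground terms, the 1 constant gives N_0 = 1, and each function symbol of arity r contributes N_{k-1}^r new terms at level k: N_k = 1 + N_{k-1}^2.
N_0 = 1
N_1 = 1 + 1^2 = 2
N_2 = 1 + 2^2 = 5
N_3 = 1 + 5^2 = 26
N_4 = 1 + 26^2 = 677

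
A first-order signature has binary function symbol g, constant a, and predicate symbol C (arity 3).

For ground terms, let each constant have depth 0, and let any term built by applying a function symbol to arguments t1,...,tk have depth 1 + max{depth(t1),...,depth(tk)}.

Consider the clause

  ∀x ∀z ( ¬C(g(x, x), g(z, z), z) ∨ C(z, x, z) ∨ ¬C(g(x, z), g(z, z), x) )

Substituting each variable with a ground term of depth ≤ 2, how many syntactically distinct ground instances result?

25

Ground terms of depth ≤ 2:
  Let N_k count ground terms of depth at most k. Each non-constant term of depth ≤ k is some function symbol applied to depth-≤(k−1) arguments, giving N_k = 1 + N_{k-1}^2.
  N_0 = 1
  N_1 = 1 + 1^2 = 2
  N_2 = 1 + 2^2 = 5
So there are 5 ground terms available for substitution.
The body mentions every one of the 2 quantified variables; since ground terms form a free algebra, no two substitutions collapse to the same formula.
Number of ground instances = 5^2 = 25.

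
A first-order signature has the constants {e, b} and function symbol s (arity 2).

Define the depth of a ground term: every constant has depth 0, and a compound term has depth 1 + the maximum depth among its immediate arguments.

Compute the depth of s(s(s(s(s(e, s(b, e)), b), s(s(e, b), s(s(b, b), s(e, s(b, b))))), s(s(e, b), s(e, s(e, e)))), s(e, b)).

7

depth(s(b, e)) = 1 + max(0, 0) = 1
depth(s(e, s(b, e))) = 1 + max(0, 1) = 2
depth(s(s(e, s(b, e)), b)) = 1 + max(2, 0) = 3
depth(s(e, b)) = 1 + max(0, 0) = 1
depth(s(b, b)) = 1 + max(0, 0) = 1
depth(s(e, s(b, b))) = 1 + max(0, 1) = 2
depth(s(s(b, b), s(e, s(b, b)))) = 1 + max(1, 2) = 3
depth(s(s(e, b), s(s(b, b), s(e, s(b, b))))) = 1 + max(1, 3) = 4
depth(s(s(s(e, s(b, e)), b), s(s(e, b), s(s(b, b), s(e, s(b, b)))))) = 1 + max(3, 4) = 5
depth(s(e, e)) = 1 + max(0, 0) = 1
depth(s(e, s(e, e))) = 1 + max(0, 1) = 2
depth(s(s(e, b), s(e, s(e, e)))) = 1 + max(1, 2) = 3
depth(s(s(s(s(e, s(b, e)), b), s(s(e, b), s(s(b, b), s(e, s(b, b))))), s(s(e, b), s(e, s(e, e))))) = 1 + max(5, 3) = 6
depth(s(s(s(s(s(e, s(b, e)), b), s(s(e, b), s(s(b, b), s(e, s(b, b))))), s(s(e, b), s(e, s(e, e)))), s(e, b))) = 1 + max(6, 1) = 7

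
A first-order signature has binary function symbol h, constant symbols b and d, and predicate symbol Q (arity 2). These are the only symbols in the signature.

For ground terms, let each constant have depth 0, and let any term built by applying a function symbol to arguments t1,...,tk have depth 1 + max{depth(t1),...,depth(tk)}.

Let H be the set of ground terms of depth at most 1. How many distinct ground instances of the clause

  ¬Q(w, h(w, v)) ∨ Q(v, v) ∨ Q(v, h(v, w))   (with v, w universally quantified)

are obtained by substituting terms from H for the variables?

Ground terms of depth ≤ 1:
  Write N_k for the number of ground terms of depth ≤ k. A term of depth ≤ k is either a constant or a function symbol applied to arguments of depth ≤ k−1, so N_k = 2 + N_{k-1}^2.
  N_0 = 2
  N_1 = 2 + 2^2 = 6
So there are 6 ground terms available for substitution.
The body mentions every one of the 2 quantified variables; since ground terms form a free algebra, no two substitutions collapse to the same formula.
Number of ground instances = 6^2 = 36.

36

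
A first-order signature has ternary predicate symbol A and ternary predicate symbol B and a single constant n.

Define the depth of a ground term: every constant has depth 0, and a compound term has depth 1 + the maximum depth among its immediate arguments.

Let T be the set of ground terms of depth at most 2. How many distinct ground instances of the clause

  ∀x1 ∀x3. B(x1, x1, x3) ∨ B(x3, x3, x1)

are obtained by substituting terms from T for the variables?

1

Ground terms of depth ≤ 2:
  With no function symbols every ground term is a constant, so there is exactly 1 ground term at every depth bound.
  N_0 = 1
  N_1 = 1
  N_2 = 1
  Explicitly: n.
So there is exactly 1 ground term available for substitution.
The clause has 2 distinct variables (x1, x3), each appearing in the body. In the free term algebra distinct substitutions yield syntactically distinct ground instances.
Number of ground instances = 1^2 = 1.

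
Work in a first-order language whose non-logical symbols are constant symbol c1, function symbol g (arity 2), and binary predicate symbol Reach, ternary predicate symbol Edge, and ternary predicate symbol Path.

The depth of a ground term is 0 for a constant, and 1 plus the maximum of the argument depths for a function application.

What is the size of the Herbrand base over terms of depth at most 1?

First count ground terms of depth ≤ 1.
Let N_k count ground terms of depth at most k. Each non-constant term of depth ≤ k is some function symbol applied to depth-≤(k−1) arguments, giving N_k = 1 + N_{k-1}^2.
N_0 = 1
N_1 = 1 + 1^2 = 2
So |H| = 2.
A ground atom is a predicate applied to a tuple of terms from H, so the count is the sum over predicates of |H|^arity:
  Reach: 2^2 = 4;  Edge: 2^3 = 8;  Path: 2^3 = 8
Total ground atoms: 4 + 8 + 8 = 20.

20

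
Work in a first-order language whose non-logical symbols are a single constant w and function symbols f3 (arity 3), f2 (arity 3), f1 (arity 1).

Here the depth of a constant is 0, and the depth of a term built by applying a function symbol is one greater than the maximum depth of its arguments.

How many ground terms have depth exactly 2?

129

Let N_k count ground terms of depth at most k. Each non-constant term of depth ≤ k is some function symbol applied to depth-≤(k−1) arguments, giving N_k = 1 + N_{k-1}^3 + N_{k-1}^3 + N_{k-1}.
N_0 = 1
N_1 = 1 + 1^3 + 1^3 + 1 = 4
N_2 = 1 + 4^3 + 4^3 + 4 = 133
Terms of depth exactly 2: N_2 − N_1 = 133 − 4 = 129.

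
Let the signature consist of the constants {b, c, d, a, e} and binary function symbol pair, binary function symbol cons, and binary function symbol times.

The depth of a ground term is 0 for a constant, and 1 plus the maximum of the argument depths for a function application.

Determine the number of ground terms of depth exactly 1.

75

If N_k denotes the number of depth-≤k ground terms, the 5 constants give N_0 = 5, and each function symbol of arity r contributes N_{k-1}^r new terms at level k: N_k = 5 + N_{k-1}^2 + N_{k-1}^2 + N_{k-1}^2.
N_0 = 5
N_1 = 5 + 5^2 + 5^2 + 5^2 = 80
Terms of depth exactly 1: N_1 − N_0 = 80 − 5 = 75.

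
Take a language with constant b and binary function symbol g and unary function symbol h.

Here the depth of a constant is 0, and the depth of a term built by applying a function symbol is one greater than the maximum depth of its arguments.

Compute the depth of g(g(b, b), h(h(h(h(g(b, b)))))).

6

depth(g(b, b)) = 1 + max(0, 0) = 1
depth(h(g(b, b))) = 1 + depth(g(b, b)) = 1 + 1 = 2
depth(h(h(g(b, b)))) = 1 + depth(h(g(b, b))) = 1 + 2 = 3
depth(h(h(h(g(b, b))))) = 1 + depth(h(h(g(b, b)))) = 1 + 3 = 4
depth(h(h(h(h(g(b, b)))))) = 1 + depth(h(h(h(g(b, b))))) = 1 + 4 = 5
depth(g(g(b, b), h(h(h(h(g(b, b))))))) = 1 + max(1, 5) = 6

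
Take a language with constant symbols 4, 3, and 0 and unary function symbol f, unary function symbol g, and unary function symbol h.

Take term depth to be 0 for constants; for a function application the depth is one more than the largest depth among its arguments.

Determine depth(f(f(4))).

2

depth(f(4)) = 1 + depth(4) = 1 + 0 = 1
depth(f(f(4))) = 1 + depth(f(4)) = 1 + 1 = 2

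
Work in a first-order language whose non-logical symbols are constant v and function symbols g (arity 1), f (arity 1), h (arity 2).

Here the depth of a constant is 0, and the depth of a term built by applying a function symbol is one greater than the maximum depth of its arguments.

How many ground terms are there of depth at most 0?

Count level by level. With function symbols g/1, f/1, h/2, the terms of depth ≤ k are the 1 constant together with each function applied to depth-≤(k−1) tuples, so N_k = 1 + N_{k-1} + N_{k-1} + N_{k-1}^2.
N_0 = 1

1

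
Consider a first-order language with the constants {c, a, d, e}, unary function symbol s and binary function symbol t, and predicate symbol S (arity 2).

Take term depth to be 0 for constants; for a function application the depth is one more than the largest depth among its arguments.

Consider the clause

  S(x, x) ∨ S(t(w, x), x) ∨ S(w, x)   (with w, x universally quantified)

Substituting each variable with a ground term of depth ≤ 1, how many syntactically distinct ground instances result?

Ground terms of depth ≤ 1:
  If N_k denotes the number of depth-≤k ground terms, the 4 constants give N_0 = 4, and each function symbol of arity r contributes N_{k-1}^r new terms at level k: N_k = 4 + N_{k-1} + N_{k-1}^2.
  N_0 = 4
  N_1 = 4 + 4 + 4^2 = 24
So there are 24 ground terms available for substitution.
The clause has 2 distinct variables (w, x), each appearing in the body. In the free term algebra distinct substitutions yield syntactically distinct ground instances.
Number of ground instances = 24^2 = 576.

576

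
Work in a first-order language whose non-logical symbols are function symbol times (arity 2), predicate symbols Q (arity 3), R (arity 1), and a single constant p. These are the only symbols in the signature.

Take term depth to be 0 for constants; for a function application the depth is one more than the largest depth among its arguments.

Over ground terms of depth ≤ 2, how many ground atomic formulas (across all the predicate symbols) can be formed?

First count ground terms of depth ≤ 2.
Count level by level. With function symbols times/2, the terms of depth ≤ k are the 1 constant together with each function applied to depth-≤(k−1) tuples, so N_k = 1 + N_{k-1}^2.
N_0 = 1
N_1 = 1 + 1^2 = 2
N_2 = 1 + 2^2 = 5
So |H| = 5.
For each predicate symbol, the number of ground atoms is |H| raised to its arity; summing:
  Q: 5^3 = 125;  R: 5
Total ground atoms: 125 + 5 = 130.

130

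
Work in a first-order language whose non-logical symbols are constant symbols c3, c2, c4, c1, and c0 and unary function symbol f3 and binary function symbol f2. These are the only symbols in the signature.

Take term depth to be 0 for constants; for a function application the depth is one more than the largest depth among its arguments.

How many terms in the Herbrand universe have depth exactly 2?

1230

Let N_k count ground terms of depth at most k. Each non-constant term of depth ≤ k is some function symbol applied to depth-≤(k−1) arguments, giving N_k = 5 + N_{k-1} + N_{k-1}^2.
N_0 = 5
N_1 = 5 + 5 + 5^2 = 35
N_2 = 5 + 35 + 35^2 = 1265
Terms of depth exactly 2: N_2 − N_1 = 1265 − 35 = 1230.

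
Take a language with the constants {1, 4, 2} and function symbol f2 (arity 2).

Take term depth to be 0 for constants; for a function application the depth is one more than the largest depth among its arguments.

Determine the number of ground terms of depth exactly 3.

21465

Let N_k count ground terms of depth at most k. Each non-constant term of depth ≤ k is some function symbol applied to depth-≤(k−1) arguments, giving N_k = 3 + N_{k-1}^2.
N_0 = 3
N_1 = 3 + 3^2 = 12
N_2 = 3 + 12^2 = 147
N_3 = 3 + 147^2 = 21612
Terms of depth exactly 3: N_3 − N_2 = 21612 − 147 = 21465.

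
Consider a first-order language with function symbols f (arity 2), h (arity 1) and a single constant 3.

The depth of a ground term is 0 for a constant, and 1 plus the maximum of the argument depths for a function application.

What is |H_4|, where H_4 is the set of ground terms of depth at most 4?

Let N_k count ground terms of depth at most k. Each non-constant term of depth ≤ k is some function symbol applied to depth-≤(k−1) arguments, giving N_k = 1 + N_{k-1}^2 + N_{k-1}.
N_0 = 1
N_1 = 1 + 1^2 + 1 = 3
N_2 = 1 + 3^2 + 3 = 13
N_3 = 1 + 13^2 + 13 = 183
N_4 = 1 + 183^2 + 183 = 33673

33673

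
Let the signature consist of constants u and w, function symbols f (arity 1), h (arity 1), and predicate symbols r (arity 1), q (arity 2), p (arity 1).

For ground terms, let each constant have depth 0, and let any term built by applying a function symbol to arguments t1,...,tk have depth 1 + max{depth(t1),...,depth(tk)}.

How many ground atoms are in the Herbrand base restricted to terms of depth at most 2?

First count ground terms of depth ≤ 2.
If N_k denotes the number of depth-≤k ground terms, the 2 constants give N_0 = 2, and each function symbol of arity r contributes N_{k-1}^r new terms at level k: N_k = 2 + N_{k-1} + N_{k-1}.
N_0 = 2
N_1 = 2 + 2 + 2 = 6
N_2 = 2 + 6 + 6 = 14
So |H| = 14.
For each predicate symbol, the number of ground atoms is |H| raised to its arity; summing:
  r: 14;  q: 14^2 = 196;  p: 14
Total ground atoms: 14 + 196 + 14 = 224.

224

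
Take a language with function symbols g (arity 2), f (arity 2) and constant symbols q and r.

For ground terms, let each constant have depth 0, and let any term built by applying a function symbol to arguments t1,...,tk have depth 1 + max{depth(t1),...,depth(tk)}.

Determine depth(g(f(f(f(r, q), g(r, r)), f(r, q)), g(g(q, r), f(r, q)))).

4

depth(f(r, q)) = 1 + max(0, 0) = 1
depth(g(r, r)) = 1 + max(0, 0) = 1
depth(f(f(r, q), g(r, r))) = 1 + max(1, 1) = 2
depth(f(f(f(r, q), g(r, r)), f(r, q))) = 1 + max(2, 1) = 3
depth(g(q, r)) = 1 + max(0, 0) = 1
depth(g(g(q, r), f(r, q))) = 1 + max(1, 1) = 2
depth(g(f(f(f(r, q), g(r, r)), f(r, q)), g(g(q, r), f(r, q)))) = 1 + max(3, 2) = 4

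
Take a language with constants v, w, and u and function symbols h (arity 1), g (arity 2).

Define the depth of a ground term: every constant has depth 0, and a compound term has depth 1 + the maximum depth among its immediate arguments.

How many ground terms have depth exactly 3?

59052

Let N_k count ground terms of depth at most k. Each non-constant term of depth ≤ k is some function symbol applied to depth-≤(k−1) arguments, giving N_k = 3 + N_{k-1} + N_{k-1}^2.
N_0 = 3
N_1 = 3 + 3 + 3^2 = 15
N_2 = 3 + 15 + 15^2 = 243
N_3 = 3 + 243 + 243^2 = 59295
Terms of depth exactly 3: N_3 − N_2 = 59295 − 243 = 59052.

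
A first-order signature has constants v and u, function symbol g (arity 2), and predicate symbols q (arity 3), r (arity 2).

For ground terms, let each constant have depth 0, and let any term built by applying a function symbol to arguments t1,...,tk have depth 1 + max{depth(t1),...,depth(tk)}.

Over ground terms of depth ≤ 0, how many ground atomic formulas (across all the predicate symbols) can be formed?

12

First count ground terms of depth ≤ 0.
If N_k denotes the number of depth-≤k ground terms, the 2 constants give N_0 = 2, and each function symbol of arity r contributes N_{k-1}^r new terms at level k: N_k = 2 + N_{k-1}^2.
N_0 = 2
Explicitly: v, u.
So |H| = 2.
Each predicate of arity r yields |H|^r ground atoms (one per choice of an r-tuple from H):
  q: 2^3 = 8;  r: 2^2 = 4
Total ground atoms: 8 + 4 = 12.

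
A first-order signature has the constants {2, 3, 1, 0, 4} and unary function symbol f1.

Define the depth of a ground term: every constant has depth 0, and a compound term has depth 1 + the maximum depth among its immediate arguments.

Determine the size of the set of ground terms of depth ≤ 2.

Let N_k count ground terms of depth at most k. Each non-constant term of depth ≤ k is some function symbol applied to depth-≤(k−1) arguments, giving N_k = 5 + N_{k-1}.
N_0 = 5
N_1 = 5 + 5 = 10
N_2 = 5 + 10 = 15

15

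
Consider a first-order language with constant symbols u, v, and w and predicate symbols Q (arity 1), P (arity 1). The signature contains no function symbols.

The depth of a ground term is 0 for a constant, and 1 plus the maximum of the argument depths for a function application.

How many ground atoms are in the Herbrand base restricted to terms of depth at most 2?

6

First count ground terms of depth ≤ 2.
With no function symbols every ground term is a constant, so there are exactly 3 ground terms at every depth bound.
N_0 = 3
N_1 = 3
N_2 = 3
So |H| = 3.
Each predicate of arity r yields |H|^r ground atoms (one per choice of an r-tuple from H):
  Q: 3;  P: 3
Total ground atoms: 3 + 3 = 6.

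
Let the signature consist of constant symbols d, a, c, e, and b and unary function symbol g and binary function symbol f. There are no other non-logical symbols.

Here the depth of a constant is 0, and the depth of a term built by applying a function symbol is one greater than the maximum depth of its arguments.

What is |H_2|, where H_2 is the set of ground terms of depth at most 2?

1265

If N_k denotes the number of depth-≤k ground terms, the 5 constants give N_0 = 5, and each function symbol of arity r contributes N_{k-1}^r new terms at level k: N_k = 5 + N_{k-1} + N_{k-1}^2.
N_0 = 5
N_1 = 5 + 5 + 5^2 = 35
N_2 = 5 + 35 + 35^2 = 1265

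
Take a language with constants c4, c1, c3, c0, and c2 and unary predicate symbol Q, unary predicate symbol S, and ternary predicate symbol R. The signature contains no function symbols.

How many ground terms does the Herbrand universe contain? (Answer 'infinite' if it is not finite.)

5

There are no function symbols, so every ground term is one of the 5 constants.
The Herbrand universe is {c4, c1, c3, c0, c2}, which is finite with 5 elements.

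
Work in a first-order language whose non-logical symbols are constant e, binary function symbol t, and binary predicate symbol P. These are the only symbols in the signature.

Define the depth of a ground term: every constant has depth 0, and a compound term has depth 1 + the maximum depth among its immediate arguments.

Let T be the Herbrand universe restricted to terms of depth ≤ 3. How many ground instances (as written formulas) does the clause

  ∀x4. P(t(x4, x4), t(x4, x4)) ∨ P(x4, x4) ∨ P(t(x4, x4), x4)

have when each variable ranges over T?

26

Ground terms of depth ≤ 3:
  Let N_k count ground terms of depth at most k. Each non-constant term of depth ≤ k is some function symbol applied to depth-≤(k−1) arguments, giving N_k = 1 + N_{k-1}^2.
  N_0 = 1
  N_1 = 1 + 1^2 = 2
  N_2 = 1 + 2^2 = 5
  N_3 = 1 + 5^2 = 26
So there are 26 ground terms available for substitution.
The variable x4 ranges independently over the available ground terms, and distinct assignments produce distinct instances.
Number of ground instances = 26.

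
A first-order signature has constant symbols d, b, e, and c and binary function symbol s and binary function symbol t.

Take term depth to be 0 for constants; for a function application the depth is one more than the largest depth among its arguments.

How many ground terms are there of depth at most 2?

If N_k denotes the number of depth-≤k ground terms, the 4 constants give N_0 = 4, and each function symbol of arity r contributes N_{k-1}^r new terms at level k: N_k = 4 + N_{k-1}^2 + N_{k-1}^2.
N_0 = 4
N_1 = 4 + 4^2 + 4^2 = 36
N_2 = 4 + 36^2 + 36^2 = 2596

2596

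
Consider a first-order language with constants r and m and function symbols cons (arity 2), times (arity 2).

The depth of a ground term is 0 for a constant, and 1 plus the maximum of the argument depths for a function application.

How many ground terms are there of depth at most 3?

Count level by level. With function symbols cons/2, times/2, the terms of depth ≤ k are the 2 constants together with each function applied to depth-≤(k−1) tuples, so N_k = 2 + N_{k-1}^2 + N_{k-1}^2.
N_0 = 2
N_1 = 2 + 2^2 + 2^2 = 10
N_2 = 2 + 10^2 + 10^2 = 202
N_3 = 2 + 202^2 + 202^2 = 81610

81610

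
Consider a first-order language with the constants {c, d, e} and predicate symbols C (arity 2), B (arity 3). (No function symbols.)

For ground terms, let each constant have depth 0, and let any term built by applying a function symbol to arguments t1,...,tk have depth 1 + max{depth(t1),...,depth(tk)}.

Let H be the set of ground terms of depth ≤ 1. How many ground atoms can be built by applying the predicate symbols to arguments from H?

First count ground terms of depth ≤ 1.
With no function symbols every ground term is a constant, so there are exactly 3 ground terms at every depth bound.
N_0 = 3
N_1 = 3
Explicitly: c, d, e.
So |H| = 3.
For each predicate symbol, the number of ground atoms is |H| raised to its arity; summing:
  C: 3^2 = 9;  B: 3^3 = 27
Total ground atoms: 9 + 27 = 36.

36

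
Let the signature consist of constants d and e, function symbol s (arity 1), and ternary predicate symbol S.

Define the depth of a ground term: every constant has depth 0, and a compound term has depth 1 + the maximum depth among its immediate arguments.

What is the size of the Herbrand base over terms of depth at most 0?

First count ground terms of depth ≤ 0.
Count level by level. With function symbols s/1, the terms of depth ≤ k are the 2 constants together with each function applied to depth-≤(k−1) tuples, so N_k = 2 + N_{k-1}.
N_0 = 2
Explicitly: d, e.
So |H| = 2.
Ground atoms are formed by filling each argument slot of a predicate with a term from H, so an r-ary predicate gives |H|^r atoms:
  S: 2^3 = 8
Total ground atoms: 8.

8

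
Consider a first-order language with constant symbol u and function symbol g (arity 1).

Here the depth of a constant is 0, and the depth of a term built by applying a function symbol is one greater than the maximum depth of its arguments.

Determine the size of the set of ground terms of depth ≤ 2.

Count level by level. With function symbols g/1, the terms of depth ≤ k are the 1 constant together with each function applied to depth-≤(k−1) tuples, so N_k = 1 + N_{k-1}.
N_0 = 1
N_1 = 1 + 1 = 2
N_2 = 1 + 2 = 3

3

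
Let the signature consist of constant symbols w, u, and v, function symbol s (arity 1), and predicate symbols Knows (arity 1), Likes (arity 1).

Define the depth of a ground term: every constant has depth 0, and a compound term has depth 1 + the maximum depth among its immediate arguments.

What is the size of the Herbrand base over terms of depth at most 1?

12

First count ground terms of depth ≤ 1.
Count level by level. With function symbols s/1, the terms of depth ≤ k are the 3 constants together with each function applied to depth-≤(k−1) tuples, so N_k = 3 + N_{k-1}.
N_0 = 3
N_1 = 3 + 3 = 6
So |H| = 6.
Each predicate of arity r yields |H|^r ground atoms (one per choice of an r-tuple from H):
  Knows: 6;  Likes: 6
Total ground atoms: 6 + 6 = 12.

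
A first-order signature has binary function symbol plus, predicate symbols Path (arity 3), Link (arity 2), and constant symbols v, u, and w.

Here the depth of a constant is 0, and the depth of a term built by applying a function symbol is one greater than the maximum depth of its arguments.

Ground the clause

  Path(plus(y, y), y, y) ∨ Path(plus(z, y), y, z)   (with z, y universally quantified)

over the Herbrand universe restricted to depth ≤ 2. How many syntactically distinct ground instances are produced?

21609

Ground terms of depth ≤ 2:
  Count level by level. With function symbols plus/2, the terms of depth ≤ k are the 3 constants together with each function applied to depth-≤(k−1) tuples, so N_k = 3 + N_{k-1}^2.
  N_0 = 3
  N_1 = 3 + 3^2 = 12
  N_2 = 3 + 12^2 = 147
So there are 147 ground terms available for substitution.
The body mentions every one of the 2 quantified variables; since ground terms form a free algebra, no two substitutions collapse to the same formula.
Number of ground instances = 147^2 = 21609.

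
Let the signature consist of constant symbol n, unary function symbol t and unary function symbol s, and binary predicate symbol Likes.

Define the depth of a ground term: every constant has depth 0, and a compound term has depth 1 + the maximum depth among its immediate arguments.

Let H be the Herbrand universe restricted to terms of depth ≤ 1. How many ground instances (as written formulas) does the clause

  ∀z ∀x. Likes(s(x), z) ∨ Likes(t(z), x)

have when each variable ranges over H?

Ground terms of depth ≤ 1:
  Write N_k for the number of ground terms of depth ≤ k. A term of depth ≤ k is either a constant or a function symbol applied to arguments of depth ≤ k−1, so N_k = 1 + N_{k-1} + N_{k-1}.
  N_0 = 1
  N_1 = 1 + 1 + 1 = 3
So there are 3 ground terms available for substitution.
The clause has 2 distinct variables (z, x), each appearing in the body. In the free term algebra distinct substitutions yield syntactically distinct ground instances.
Number of ground instances = 3^2 = 9.

9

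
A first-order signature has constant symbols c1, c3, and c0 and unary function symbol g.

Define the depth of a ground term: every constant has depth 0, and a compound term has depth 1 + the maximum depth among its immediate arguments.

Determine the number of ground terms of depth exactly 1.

Let N_k = |{terms of depth ≤ k}|. Then N_0 = 3 and N_k = 3 + N_{k-1} for k ≥ 1 (one summand per function symbol, arity giving the exponent).
N_0 = 3
N_1 = 3 + 3 = 6
Terms of depth exactly 1: N_1 − N_0 = 6 − 3 = 3.

3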